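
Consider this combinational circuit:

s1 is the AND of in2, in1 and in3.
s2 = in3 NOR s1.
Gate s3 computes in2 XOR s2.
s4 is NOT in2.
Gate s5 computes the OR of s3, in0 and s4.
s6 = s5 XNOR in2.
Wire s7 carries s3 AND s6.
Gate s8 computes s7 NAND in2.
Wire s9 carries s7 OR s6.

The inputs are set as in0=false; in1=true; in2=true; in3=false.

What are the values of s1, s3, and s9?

s1 = in2 AND in1 AND in3 = true AND true AND false = false
s2 = in3 NOR s1 = false NOR false = true
s3 = in2 XOR s2 = true XOR true = false
s4 = NOT in2 = NOT true = false
s5 = s3 OR in0 OR s4 = false OR false OR false = false
s6 = s5 XNOR in2 = false XNOR true = false
s7 = s3 AND s6 = false AND false = false
s9 = s7 OR s6 = false OR false = false

s1 = false; s3 = false; s9 = false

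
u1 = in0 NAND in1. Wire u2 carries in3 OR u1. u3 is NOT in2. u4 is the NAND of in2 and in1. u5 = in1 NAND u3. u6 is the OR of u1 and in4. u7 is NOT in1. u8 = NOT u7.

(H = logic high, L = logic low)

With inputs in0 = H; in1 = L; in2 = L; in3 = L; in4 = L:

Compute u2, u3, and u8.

u2 = H, u3 = H, u8 = L

u1 = in0 NAND in1 = H NAND L = H
u2 = in3 OR u1 = L OR H = H
u3 = NOT in2 = NOT L = H
u7 = NOT in1 = NOT L = H
u8 = NOT u7 = NOT H = L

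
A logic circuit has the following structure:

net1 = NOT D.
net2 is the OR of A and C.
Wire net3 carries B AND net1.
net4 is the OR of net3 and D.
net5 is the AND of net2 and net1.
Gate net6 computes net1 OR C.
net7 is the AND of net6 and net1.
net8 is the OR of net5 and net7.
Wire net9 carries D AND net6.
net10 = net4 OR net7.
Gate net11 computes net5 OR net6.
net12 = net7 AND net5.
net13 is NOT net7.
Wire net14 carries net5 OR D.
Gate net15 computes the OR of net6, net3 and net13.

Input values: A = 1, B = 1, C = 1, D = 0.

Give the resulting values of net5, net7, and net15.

net5 = 1  net7 = 1  net15 = 1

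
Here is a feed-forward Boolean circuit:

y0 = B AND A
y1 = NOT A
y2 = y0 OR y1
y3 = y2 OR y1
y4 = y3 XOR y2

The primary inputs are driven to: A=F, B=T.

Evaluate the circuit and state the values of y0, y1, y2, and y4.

y0 = B AND A = T AND F = F
y1 = NOT A = NOT F = T
y2 = y0 OR y1 = F OR T = T
y3 = y2 OR y1 = T OR T = T
y4 = y3 XOR y2 = T XOR T = F

y0 = F, y1 = T, y2 = T, y4 = F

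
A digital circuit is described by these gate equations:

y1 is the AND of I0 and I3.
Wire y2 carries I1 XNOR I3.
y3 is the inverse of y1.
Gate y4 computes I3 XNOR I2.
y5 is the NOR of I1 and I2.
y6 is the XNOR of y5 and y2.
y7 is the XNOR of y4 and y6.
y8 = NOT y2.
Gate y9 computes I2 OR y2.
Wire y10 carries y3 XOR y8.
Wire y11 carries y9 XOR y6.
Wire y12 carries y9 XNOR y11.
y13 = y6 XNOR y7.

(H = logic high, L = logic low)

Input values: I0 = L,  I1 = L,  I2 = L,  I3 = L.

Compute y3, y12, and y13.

y3 = H  y12 = L  y13 = H

y1 = I0 AND I3 = L AND L = L
y2 = I1 XNOR I3 = L XNOR L = H
y3 = NOT y1 = NOT L = H
y4 = I3 XNOR I2 = L XNOR L = H
y5 = I1 NOR I2 = L NOR L = H
y6 = y5 XNOR y2 = H XNOR H = H
y7 = y4 XNOR y6 = H XNOR H = H
y9 = I2 OR y2 = L OR H = H
y11 = y9 XOR y6 = H XOR H = L
y12 = y9 XNOR y11 = H XNOR L = L
y13 = y6 XNOR y7 = H XNOR H = H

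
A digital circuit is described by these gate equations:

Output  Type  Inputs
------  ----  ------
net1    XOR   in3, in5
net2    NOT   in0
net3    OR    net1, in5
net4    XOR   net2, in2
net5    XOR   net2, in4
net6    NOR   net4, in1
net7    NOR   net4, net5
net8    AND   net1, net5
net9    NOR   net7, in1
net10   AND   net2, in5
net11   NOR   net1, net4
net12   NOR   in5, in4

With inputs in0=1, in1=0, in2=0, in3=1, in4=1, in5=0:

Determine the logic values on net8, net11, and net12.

net8 = 1  net11 = 0  net12 = 0

net1 = in3 XOR in5 = 1 XOR 0 = 1
net2 = NOT in0 = NOT 1 = 0
net4 = net2 XOR in2 = 0 XOR 0 = 0
net5 = net2 XOR in4 = 0 XOR 1 = 1
net8 = net1 AND net5 = 1 AND 1 = 1
net11 = net1 NOR net4 = 1 NOR 0 = 0
net12 = in5 NOR in4 = 0 NOR 1 = 0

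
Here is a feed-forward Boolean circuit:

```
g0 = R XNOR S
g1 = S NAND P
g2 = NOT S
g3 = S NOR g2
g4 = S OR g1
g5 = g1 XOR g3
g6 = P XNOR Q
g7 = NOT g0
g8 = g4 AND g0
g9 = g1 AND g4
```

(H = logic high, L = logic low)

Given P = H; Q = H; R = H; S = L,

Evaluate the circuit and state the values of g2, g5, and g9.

g1 = S NAND P = L NAND H = H
g2 = NOT S = NOT L = H
g3 = S NOR g2 = L NOR H = L
g4 = S OR g1 = L OR H = H
g5 = g1 XOR g3 = H XOR L = H
g9 = g1 AND g4 = H AND H = H

g2 = H  g5 = H  g9 = H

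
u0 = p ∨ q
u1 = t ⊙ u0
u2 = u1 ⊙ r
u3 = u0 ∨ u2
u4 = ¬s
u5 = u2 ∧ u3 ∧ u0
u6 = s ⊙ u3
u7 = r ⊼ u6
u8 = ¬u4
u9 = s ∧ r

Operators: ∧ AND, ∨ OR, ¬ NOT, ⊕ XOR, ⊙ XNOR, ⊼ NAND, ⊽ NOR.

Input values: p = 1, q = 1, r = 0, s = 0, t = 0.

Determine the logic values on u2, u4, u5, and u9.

u0 = p OR q = 1 OR 1 = 1
u1 = t XNOR u0 = 0 XNOR 1 = 0
u2 = u1 XNOR r = 0 XNOR 0 = 1
u3 = u0 OR u2 = 1 OR 1 = 1
u4 = NOT s = NOT 0 = 1
u5 = u2 AND u3 AND u0 = 1 AND 1 AND 1 = 1
u9 = s AND r = 0 AND 0 = 0

u2 = 1  u4 = 1  u5 = 1  u9 = 0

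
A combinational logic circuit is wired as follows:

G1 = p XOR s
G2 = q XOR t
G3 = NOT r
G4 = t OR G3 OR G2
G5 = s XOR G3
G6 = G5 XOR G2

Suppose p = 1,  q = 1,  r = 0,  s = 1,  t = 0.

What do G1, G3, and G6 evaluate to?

G1 = 0  G3 = 1  G6 = 1

G1 = p XOR s = 1 XOR 1 = 0
G2 = q XOR t = 1 XOR 0 = 1
G3 = NOT r = NOT 0 = 1
G5 = s XOR G3 = 1 XOR 1 = 0
G6 = G5 XOR G2 = 0 XOR 1 = 1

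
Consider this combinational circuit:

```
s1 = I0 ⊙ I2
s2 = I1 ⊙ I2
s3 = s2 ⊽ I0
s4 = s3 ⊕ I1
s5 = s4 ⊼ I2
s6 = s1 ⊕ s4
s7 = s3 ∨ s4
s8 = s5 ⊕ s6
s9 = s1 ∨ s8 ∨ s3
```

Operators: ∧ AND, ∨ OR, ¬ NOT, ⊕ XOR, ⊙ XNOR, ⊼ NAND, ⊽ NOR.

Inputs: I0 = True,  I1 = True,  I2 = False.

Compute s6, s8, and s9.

s6 = True, s8 = False, s9 = False

s1 = I0 XNOR I2 = True XNOR False = False
s2 = I1 XNOR I2 = True XNOR False = False
s3 = s2 NOR I0 = False NOR True = False
s4 = s3 XOR I1 = False XOR True = True
s5 = s4 NAND I2 = True NAND False = True
s6 = s1 XOR s4 = False XOR True = True
s8 = s5 XOR s6 = True XOR True = False
s9 = s1 OR s8 OR s3 = False OR False OR False = False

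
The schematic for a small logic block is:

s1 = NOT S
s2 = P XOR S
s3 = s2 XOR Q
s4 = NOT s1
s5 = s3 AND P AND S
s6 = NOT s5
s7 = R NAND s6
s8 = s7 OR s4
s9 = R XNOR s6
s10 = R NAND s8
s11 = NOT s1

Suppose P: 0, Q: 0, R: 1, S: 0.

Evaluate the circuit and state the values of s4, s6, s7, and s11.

s4 = 0, s6 = 1, s7 = 0, s11 = 0

s1 = NOT S = NOT 0 = 1
s2 = P XOR S = 0 XOR 0 = 0
s3 = s2 XOR Q = 0 XOR 0 = 0
s4 = NOT s1 = NOT 1 = 0
s5 = s3 AND P AND S = 0 AND 0 AND 0 = 0
s6 = NOT s5 = NOT 0 = 1
s7 = R NAND s6 = 1 NAND 1 = 0
s11 = NOT s1 = NOT 1 = 0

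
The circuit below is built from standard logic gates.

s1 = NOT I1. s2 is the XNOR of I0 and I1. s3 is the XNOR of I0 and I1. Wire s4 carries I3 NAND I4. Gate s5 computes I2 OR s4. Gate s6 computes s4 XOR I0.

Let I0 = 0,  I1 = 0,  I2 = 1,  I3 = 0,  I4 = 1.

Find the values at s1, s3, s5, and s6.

s1 = NOT I1 = NOT 0 = 1
s3 = I0 XNOR I1 = 0 XNOR 0 = 1
s4 = I3 NAND I4 = 0 NAND 1 = 1
s5 = I2 OR s4 = 1 OR 1 = 1
s6 = s4 XOR I0 = 1 XOR 0 = 1

s1 = 1, s3 = 1, s5 = 1, s6 = 1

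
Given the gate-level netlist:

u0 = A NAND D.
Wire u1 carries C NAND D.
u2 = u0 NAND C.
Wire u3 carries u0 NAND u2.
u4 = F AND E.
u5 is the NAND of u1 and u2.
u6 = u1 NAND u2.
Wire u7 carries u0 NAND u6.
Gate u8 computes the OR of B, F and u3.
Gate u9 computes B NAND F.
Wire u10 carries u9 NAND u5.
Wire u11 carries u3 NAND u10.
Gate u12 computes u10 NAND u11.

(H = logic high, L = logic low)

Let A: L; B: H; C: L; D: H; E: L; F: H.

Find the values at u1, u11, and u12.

u0 = A NAND D = L NAND H = H
u1 = C NAND D = L NAND H = H
u2 = u0 NAND C = H NAND L = H
u3 = u0 NAND u2 = H NAND H = L
u5 = u1 NAND u2 = H NAND H = L
u9 = B NAND F = H NAND H = L
u10 = u9 NAND u5 = L NAND L = H
u11 = u3 NAND u10 = L NAND H = H
u12 = u10 NAND u11 = H NAND H = L

u1 = H; u11 = H; u12 = L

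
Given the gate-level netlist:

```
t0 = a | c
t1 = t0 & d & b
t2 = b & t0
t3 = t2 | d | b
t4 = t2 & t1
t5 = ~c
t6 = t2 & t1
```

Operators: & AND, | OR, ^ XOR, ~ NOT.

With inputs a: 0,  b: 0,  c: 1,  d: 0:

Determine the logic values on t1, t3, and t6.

t1 = 0; t3 = 0; t6 = 0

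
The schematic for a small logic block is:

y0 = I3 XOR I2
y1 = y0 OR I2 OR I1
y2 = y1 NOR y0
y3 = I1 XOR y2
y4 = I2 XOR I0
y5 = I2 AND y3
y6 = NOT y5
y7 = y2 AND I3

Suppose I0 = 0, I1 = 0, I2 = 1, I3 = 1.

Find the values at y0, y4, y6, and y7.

y0 = I3 XOR I2 = 1 XOR 1 = 0
y1 = y0 OR I2 OR I1 = 0 OR 1 OR 0 = 1
y2 = y1 NOR y0 = 1 NOR 0 = 0
y3 = I1 XOR y2 = 0 XOR 0 = 0
y4 = I2 XOR I0 = 1 XOR 0 = 1
y5 = I2 AND y3 = 1 AND 0 = 0
y6 = NOT y5 = NOT 0 = 1
y7 = y2 AND I3 = 0 AND 1 = 0

y0 = 0, y4 = 1, y6 = 1, y7 = 0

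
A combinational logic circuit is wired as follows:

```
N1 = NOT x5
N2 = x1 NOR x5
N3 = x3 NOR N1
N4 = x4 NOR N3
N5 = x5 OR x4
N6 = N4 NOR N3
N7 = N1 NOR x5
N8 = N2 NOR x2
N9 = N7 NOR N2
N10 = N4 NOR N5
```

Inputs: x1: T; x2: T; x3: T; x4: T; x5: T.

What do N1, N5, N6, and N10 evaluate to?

N1 = NOT x5 = NOT T = F
N3 = x3 NOR N1 = T NOR F = F
N4 = x4 NOR N3 = T NOR F = F
N5 = x5 OR x4 = T OR T = T
N6 = N4 NOR N3 = F NOR F = T
N10 = N4 NOR N5 = F NOR T = F

N1 = F; N5 = T; N6 = T; N10 = F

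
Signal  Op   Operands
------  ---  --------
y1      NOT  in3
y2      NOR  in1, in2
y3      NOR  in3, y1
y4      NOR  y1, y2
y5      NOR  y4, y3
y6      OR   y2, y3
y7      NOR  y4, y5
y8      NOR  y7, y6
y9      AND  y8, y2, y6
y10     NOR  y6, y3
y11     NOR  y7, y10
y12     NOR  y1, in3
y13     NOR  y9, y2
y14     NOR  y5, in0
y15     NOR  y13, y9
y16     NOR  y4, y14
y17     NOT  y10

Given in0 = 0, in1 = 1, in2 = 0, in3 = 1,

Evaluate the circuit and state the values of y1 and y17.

y1 = 0, y17 = 0

y1 = NOT in3 = NOT 1 = 0
y2 = in1 NOR in2 = 1 NOR 0 = 0
y3 = in3 NOR y1 = 1 NOR 0 = 0
y6 = y2 OR y3 = 0 OR 0 = 0
y10 = y6 NOR y3 = 0 NOR 0 = 1
y17 = NOT y10 = NOT 1 = 0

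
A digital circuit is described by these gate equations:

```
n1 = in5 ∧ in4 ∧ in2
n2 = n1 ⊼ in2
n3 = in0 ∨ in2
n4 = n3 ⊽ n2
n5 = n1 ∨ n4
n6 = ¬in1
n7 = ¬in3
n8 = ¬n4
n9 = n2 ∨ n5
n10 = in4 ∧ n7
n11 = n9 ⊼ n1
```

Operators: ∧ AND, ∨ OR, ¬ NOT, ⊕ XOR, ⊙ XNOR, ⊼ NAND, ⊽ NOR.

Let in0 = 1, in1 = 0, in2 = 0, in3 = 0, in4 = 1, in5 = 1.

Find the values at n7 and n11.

n1 = in5 AND in4 AND in2 = 1 AND 1 AND 0 = 0
n2 = n1 NAND in2 = 0 NAND 0 = 1
n3 = in0 OR in2 = 1 OR 0 = 1
n4 = n3 NOR n2 = 1 NOR 1 = 0
n5 = n1 OR n4 = 0 OR 0 = 0
n7 = NOT in3 = NOT 0 = 1
n9 = n2 OR n5 = 1 OR 0 = 1
n11 = n9 NAND n1 = 1 NAND 0 = 1

n7 = 1  n11 = 1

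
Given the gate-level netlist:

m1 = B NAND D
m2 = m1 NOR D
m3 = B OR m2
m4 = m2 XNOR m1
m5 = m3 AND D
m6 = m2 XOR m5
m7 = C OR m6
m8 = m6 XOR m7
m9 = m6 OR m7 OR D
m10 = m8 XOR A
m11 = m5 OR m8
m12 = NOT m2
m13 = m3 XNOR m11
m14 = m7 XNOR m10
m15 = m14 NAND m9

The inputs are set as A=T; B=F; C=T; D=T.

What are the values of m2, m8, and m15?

m1 = B NAND D = F NAND T = T
m2 = m1 NOR D = T NOR T = F
m3 = B OR m2 = F OR F = F
m5 = m3 AND D = F AND T = F
m6 = m2 XOR m5 = F XOR F = F
m7 = C OR m6 = T OR F = T
m8 = m6 XOR m7 = F XOR T = T
m9 = m6 OR m7 OR D = F OR T OR T = T
m10 = m8 XOR A = T XOR T = F
m14 = m7 XNOR m10 = T XNOR F = F
m15 = m14 NAND m9 = F NAND T = T

m2 = F; m8 = T; m15 = T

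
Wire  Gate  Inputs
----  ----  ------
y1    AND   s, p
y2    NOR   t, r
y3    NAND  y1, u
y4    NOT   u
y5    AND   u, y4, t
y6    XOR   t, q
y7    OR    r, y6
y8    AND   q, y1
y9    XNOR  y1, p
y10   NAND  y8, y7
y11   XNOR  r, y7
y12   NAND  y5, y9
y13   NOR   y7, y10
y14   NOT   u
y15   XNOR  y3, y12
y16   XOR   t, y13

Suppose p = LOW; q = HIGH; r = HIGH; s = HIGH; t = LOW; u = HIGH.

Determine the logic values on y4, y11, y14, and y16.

y4 = LOW, y11 = HIGH, y14 = LOW, y16 = LOW

y1 = s AND p = HIGH AND LOW = LOW
y4 = NOT u = NOT HIGH = LOW
y6 = t XOR q = LOW XOR HIGH = HIGH
y7 = r OR y6 = HIGH OR HIGH = HIGH
y8 = q AND y1 = HIGH AND LOW = LOW
y10 = y8 NAND y7 = LOW NAND HIGH = HIGH
y11 = r XNOR y7 = HIGH XNOR HIGH = HIGH
y13 = y7 NOR y10 = HIGH NOR HIGH = LOW
y14 = NOT u = NOT HIGH = LOW
y16 = t XOR y13 = LOW XOR LOW = LOW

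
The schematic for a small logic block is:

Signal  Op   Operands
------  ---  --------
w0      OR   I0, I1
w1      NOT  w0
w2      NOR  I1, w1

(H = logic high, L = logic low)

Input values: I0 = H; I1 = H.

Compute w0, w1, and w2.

w0 = H, w1 = L, w2 = L

w0 = I0 OR I1 = H OR H = H
w1 = NOT w0 = NOT H = L
w2 = I1 NOR w1 = H NOR L = L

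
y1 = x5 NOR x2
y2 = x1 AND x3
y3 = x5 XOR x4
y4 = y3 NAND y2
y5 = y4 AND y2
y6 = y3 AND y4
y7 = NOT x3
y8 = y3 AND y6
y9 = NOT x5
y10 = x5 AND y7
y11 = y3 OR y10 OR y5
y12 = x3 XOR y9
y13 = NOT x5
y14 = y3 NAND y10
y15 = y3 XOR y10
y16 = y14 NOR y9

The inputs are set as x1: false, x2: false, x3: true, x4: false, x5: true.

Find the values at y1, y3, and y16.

y1 = x5 NOR x2 = true NOR false = false
y3 = x5 XOR x4 = true XOR false = true
y7 = NOT x3 = NOT true = false
y9 = NOT x5 = NOT true = false
y10 = x5 AND y7 = true AND false = false
y14 = y3 NAND y10 = true NAND false = true
y16 = y14 NOR y9 = true NOR false = false

y1 = false; y3 = true; y16 = false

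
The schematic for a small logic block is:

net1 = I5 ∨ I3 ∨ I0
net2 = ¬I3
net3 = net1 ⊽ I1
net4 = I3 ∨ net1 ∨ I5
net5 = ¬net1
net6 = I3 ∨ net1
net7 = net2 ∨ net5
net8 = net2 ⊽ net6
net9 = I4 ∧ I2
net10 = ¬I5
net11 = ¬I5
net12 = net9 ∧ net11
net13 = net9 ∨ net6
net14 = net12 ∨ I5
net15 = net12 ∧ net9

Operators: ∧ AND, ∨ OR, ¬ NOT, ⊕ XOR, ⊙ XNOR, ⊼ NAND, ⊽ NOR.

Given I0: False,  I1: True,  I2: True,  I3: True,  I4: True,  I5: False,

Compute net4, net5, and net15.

net1 = I5 OR I3 OR I0 = False OR True OR False = True
net4 = I3 OR net1 OR I5 = True OR True OR False = True
net5 = NOT net1 = NOT True = False
net9 = I4 AND I2 = True AND True = True
net11 = NOT I5 = NOT False = True
net12 = net9 AND net11 = True AND True = True
net15 = net12 AND net9 = True AND True = True

net4 = True  net5 = False  net15 = True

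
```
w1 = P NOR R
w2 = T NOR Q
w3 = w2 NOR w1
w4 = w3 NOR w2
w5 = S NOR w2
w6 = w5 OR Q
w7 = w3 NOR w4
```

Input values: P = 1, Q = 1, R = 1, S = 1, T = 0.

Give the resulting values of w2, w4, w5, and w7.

w2 = 0, w4 = 0, w5 = 0, w7 = 0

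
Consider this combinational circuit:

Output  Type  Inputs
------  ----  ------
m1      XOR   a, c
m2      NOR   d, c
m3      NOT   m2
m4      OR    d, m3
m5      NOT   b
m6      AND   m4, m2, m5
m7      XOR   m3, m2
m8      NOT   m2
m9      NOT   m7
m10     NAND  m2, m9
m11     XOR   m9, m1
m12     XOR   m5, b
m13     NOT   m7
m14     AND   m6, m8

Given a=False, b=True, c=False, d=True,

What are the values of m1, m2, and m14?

m1 = a XOR c = False XOR False = False
m2 = d NOR c = True NOR False = False
m3 = NOT m2 = NOT False = True
m4 = d OR m3 = True OR True = True
m5 = NOT b = NOT True = False
m6 = m4 AND m2 AND m5 = True AND False AND False = False
m8 = NOT m2 = NOT False = True
m14 = m6 AND m8 = False AND True = False

m1 = False, m2 = False, m14 = False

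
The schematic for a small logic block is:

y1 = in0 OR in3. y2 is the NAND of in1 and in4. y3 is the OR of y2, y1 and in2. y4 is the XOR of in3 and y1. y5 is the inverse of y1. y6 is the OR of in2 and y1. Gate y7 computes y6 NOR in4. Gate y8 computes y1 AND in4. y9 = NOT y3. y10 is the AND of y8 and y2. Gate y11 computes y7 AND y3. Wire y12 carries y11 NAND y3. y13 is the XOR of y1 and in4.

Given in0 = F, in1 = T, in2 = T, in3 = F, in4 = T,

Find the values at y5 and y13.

y1 = in0 OR in3 = F OR F = F
y5 = NOT y1 = NOT F = T
y13 = y1 XOR in4 = F XOR T = T

y5 = T  y13 = T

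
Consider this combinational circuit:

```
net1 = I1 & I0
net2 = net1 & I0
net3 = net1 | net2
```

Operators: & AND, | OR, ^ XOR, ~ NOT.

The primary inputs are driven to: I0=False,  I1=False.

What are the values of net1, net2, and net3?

net1 = False, net2 = False, net3 = False

net1 = I1 AND I0 = False AND False = False
net2 = net1 AND I0 = False AND False = False
net3 = net1 OR net2 = False OR False = False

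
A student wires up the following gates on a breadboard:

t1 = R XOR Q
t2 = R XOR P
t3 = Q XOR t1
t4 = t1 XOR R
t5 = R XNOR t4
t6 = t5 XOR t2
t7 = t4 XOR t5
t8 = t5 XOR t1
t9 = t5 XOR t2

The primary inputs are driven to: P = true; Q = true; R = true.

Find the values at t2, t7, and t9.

t1 = R XOR Q = true XOR true = false
t2 = R XOR P = true XOR true = false
t4 = t1 XOR R = false XOR true = true
t5 = R XNOR t4 = true XNOR true = true
t7 = t4 XOR t5 = true XOR true = false
t9 = t5 XOR t2 = true XOR false = true

t2 = false, t7 = false, t9 = true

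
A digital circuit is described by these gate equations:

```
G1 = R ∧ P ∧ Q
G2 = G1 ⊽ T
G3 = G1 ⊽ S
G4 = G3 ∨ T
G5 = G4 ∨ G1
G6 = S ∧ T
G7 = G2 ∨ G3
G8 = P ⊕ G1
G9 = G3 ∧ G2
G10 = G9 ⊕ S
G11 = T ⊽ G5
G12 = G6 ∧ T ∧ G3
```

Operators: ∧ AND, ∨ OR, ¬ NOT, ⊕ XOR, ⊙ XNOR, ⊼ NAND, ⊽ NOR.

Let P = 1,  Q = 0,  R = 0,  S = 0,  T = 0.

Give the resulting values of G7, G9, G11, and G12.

G1 = R AND P AND Q = 0 AND 1 AND 0 = 0
G2 = G1 NOR T = 0 NOR 0 = 1
G3 = G1 NOR S = 0 NOR 0 = 1
G4 = G3 OR T = 1 OR 0 = 1
G5 = G4 OR G1 = 1 OR 0 = 1
G6 = S AND T = 0 AND 0 = 0
G7 = G2 OR G3 = 1 OR 1 = 1
G9 = G3 AND G2 = 1 AND 1 = 1
G11 = T NOR G5 = 0 NOR 1 = 0
G12 = G6 AND T AND G3 = 0 AND 0 AND 1 = 0

G7 = 1; G9 = 1; G11 = 0; G12 = 0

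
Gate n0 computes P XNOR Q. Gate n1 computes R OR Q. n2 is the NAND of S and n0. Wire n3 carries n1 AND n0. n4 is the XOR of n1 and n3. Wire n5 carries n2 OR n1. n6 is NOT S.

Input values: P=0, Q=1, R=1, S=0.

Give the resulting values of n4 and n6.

n0 = P XNOR Q = 0 XNOR 1 = 0
n1 = R OR Q = 1 OR 1 = 1
n3 = n1 AND n0 = 1 AND 0 = 0
n4 = n1 XOR n3 = 1 XOR 0 = 1
n6 = NOT S = NOT 0 = 1

n4 = 1, n6 = 1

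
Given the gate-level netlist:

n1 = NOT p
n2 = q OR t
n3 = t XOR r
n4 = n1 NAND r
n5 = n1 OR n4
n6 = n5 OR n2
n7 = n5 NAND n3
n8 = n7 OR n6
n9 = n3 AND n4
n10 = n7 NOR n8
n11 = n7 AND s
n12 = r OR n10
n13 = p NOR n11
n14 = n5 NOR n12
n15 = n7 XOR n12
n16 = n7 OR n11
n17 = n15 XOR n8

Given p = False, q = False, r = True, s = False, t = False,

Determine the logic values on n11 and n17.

n11 = False; n17 = False

n1 = NOT p = NOT False = True
n2 = q OR t = False OR False = False
n3 = t XOR r = False XOR True = True
n4 = n1 NAND r = True NAND True = False
n5 = n1 OR n4 = True OR False = True
n6 = n5 OR n2 = True OR False = True
n7 = n5 NAND n3 = True NAND True = False
n8 = n7 OR n6 = False OR True = True
n10 = n7 NOR n8 = False NOR True = False
n11 = n7 AND s = False AND False = False
n12 = r OR n10 = True OR False = True
n15 = n7 XOR n12 = False XOR True = True
n17 = n15 XOR n8 = True XOR True = False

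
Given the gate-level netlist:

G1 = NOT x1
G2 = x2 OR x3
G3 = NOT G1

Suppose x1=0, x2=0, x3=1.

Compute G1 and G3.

G1 = NOT x1 = NOT 0 = 1
G3 = NOT G1 = NOT 1 = 0

G1 = 1, G3 = 0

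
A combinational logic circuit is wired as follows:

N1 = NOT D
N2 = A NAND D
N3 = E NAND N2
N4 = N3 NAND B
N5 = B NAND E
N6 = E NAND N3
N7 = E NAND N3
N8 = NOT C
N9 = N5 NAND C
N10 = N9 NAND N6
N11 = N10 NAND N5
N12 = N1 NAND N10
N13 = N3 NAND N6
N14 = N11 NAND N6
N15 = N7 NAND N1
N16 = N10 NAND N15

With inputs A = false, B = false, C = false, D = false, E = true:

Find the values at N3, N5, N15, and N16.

N3 = false, N5 = true, N15 = false, N16 = true

N1 = NOT D = NOT false = true
N2 = A NAND D = false NAND false = true
N3 = E NAND N2 = true NAND true = false
N5 = B NAND E = false NAND true = true
N6 = E NAND N3 = true NAND false = true
N7 = E NAND N3 = true NAND false = true
N9 = N5 NAND C = true NAND false = true
N10 = N9 NAND N6 = true NAND true = false
N15 = N7 NAND N1 = true NAND true = false
N16 = N10 NAND N15 = false NAND false = true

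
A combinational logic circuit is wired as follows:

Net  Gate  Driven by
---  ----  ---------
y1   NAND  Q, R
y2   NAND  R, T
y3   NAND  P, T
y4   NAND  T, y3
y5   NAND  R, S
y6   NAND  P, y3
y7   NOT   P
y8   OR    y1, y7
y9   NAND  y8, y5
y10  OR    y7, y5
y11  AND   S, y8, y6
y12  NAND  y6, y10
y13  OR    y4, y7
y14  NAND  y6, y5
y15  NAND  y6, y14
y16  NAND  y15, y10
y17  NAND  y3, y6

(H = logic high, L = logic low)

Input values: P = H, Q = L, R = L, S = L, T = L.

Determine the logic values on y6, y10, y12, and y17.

y6 = L  y10 = H  y12 = H  y17 = H

y3 = P NAND T = H NAND L = H
y5 = R NAND S = L NAND L = H
y6 = P NAND y3 = H NAND H = L
y7 = NOT P = NOT H = L
y10 = y7 OR y5 = L OR H = H
y12 = y6 NAND y10 = L NAND H = H
y17 = y3 NAND y6 = H NAND L = H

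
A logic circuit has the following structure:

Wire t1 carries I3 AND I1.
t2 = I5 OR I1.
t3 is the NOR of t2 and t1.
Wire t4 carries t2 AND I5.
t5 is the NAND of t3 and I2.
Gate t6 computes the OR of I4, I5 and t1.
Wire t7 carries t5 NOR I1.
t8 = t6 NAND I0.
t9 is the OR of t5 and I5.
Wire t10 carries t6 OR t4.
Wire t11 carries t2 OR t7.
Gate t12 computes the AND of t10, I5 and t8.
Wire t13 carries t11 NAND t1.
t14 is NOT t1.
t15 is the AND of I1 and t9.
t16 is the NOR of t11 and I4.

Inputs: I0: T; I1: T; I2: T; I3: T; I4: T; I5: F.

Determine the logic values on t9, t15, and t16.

t9 = T, t15 = T, t16 = F

t1 = I3 AND I1 = T AND T = T
t2 = I5 OR I1 = F OR T = T
t3 = t2 NOR t1 = T NOR T = F
t5 = t3 NAND I2 = F NAND T = T
t7 = t5 NOR I1 = T NOR T = F
t9 = t5 OR I5 = T OR F = T
t11 = t2 OR t7 = T OR F = T
t15 = I1 AND t9 = T AND T = T
t16 = t11 NOR I4 = T NOR T = F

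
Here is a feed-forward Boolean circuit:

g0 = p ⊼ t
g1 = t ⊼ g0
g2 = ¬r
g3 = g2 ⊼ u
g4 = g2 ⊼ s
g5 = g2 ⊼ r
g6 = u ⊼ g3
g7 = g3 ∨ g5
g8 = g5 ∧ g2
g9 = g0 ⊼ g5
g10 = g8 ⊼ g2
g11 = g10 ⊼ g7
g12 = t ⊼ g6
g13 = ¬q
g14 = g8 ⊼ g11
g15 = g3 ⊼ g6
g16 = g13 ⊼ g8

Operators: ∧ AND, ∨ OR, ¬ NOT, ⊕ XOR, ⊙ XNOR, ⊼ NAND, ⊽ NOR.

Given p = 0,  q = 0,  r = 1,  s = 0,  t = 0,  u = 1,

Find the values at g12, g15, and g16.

g2 = NOT r = NOT 1 = 0
g3 = g2 NAND u = 0 NAND 1 = 1
g5 = g2 NAND r = 0 NAND 1 = 1
g6 = u NAND g3 = 1 NAND 1 = 0
g8 = g5 AND g2 = 1 AND 0 = 0
g12 = t NAND g6 = 0 NAND 0 = 1
g13 = NOT q = NOT 0 = 1
g15 = g3 NAND g6 = 1 NAND 0 = 1
g16 = g13 NAND g8 = 1 NAND 0 = 1

g12 = 1, g15 = 1, g16 = 1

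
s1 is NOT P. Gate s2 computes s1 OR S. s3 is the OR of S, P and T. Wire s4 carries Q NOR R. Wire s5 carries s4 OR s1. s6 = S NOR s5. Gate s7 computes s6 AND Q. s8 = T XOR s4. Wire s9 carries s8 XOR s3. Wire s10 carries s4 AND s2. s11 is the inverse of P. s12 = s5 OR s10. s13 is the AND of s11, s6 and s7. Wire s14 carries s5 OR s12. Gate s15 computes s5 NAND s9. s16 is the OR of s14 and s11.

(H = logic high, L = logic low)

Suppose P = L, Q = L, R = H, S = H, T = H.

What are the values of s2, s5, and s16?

s1 = NOT P = NOT L = H
s2 = s1 OR S = H OR H = H
s4 = Q NOR R = L NOR H = L
s5 = s4 OR s1 = L OR H = H
s10 = s4 AND s2 = L AND H = L
s11 = NOT P = NOT L = H
s12 = s5 OR s10 = H OR L = H
s14 = s5 OR s12 = H OR H = H
s16 = s14 OR s11 = H OR H = H

s2 = H, s5 = H, s16 = H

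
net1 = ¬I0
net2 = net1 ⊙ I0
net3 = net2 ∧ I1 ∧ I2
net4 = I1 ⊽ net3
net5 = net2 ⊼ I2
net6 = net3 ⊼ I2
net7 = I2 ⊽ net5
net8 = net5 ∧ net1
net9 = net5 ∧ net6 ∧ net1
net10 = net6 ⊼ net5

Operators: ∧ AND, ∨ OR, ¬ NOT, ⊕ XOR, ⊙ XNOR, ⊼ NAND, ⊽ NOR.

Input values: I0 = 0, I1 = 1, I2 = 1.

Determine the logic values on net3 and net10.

net1 = NOT I0 = NOT 0 = 1
net2 = net1 XNOR I0 = 1 XNOR 0 = 0
net3 = net2 AND I1 AND I2 = 0 AND 1 AND 1 = 0
net5 = net2 NAND I2 = 0 NAND 1 = 1
net6 = net3 NAND I2 = 0 NAND 1 = 1
net10 = net6 NAND net5 = 1 NAND 1 = 0

net3 = 0, net10 = 0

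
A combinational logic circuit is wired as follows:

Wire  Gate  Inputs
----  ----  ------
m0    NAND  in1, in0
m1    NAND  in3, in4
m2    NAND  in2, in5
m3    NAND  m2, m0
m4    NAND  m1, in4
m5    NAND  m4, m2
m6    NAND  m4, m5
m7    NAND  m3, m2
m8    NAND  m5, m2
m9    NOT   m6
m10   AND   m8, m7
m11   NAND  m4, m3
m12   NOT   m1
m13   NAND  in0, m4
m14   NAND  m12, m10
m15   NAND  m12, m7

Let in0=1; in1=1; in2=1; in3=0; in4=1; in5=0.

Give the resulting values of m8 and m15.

m8 = 0; m15 = 1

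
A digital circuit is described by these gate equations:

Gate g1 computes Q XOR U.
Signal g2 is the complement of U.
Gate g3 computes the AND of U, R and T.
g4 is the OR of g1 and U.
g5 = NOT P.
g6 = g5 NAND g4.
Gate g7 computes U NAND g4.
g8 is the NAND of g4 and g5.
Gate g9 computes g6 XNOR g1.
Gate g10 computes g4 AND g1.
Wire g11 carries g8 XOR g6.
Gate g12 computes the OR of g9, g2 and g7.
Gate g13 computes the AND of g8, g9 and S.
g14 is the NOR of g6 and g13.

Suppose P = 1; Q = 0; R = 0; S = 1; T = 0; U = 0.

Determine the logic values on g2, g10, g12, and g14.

g2 = 1, g10 = 0, g12 = 1, g14 = 0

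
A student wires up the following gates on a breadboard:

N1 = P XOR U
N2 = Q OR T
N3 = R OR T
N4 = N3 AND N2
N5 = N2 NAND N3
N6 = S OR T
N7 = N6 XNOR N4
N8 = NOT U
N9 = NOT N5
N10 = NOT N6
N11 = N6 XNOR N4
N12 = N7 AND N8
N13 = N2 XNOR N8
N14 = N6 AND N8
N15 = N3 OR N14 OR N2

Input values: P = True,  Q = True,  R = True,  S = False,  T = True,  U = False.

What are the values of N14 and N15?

N2 = Q OR T = True OR True = True
N3 = R OR T = True OR True = True
N6 = S OR T = False OR True = True
N8 = NOT U = NOT False = True
N14 = N6 AND N8 = True AND True = True
N15 = N3 OR N14 OR N2 = True OR True OR True = True

N14 = True, N15 = True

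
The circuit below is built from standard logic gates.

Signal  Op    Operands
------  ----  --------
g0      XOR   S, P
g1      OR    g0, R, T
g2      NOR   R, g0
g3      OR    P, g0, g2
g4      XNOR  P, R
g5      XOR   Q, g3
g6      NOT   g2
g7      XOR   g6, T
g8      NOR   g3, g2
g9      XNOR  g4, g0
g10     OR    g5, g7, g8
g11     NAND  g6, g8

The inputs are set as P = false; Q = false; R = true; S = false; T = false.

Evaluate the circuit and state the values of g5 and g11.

g5 = false; g11 = false

g0 = S XOR P = false XOR false = false
g2 = R NOR g0 = true NOR false = false
g3 = P OR g0 OR g2 = false OR false OR false = false
g5 = Q XOR g3 = false XOR false = false
g6 = NOT g2 = NOT false = true
g8 = g3 NOR g2 = false NOR false = true
g11 = g6 NAND g8 = true NAND true = false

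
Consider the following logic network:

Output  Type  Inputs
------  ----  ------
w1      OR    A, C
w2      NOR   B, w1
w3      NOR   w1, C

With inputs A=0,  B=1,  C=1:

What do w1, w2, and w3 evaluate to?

w1 = 1  w2 = 0  w3 = 0

w1 = A OR C = 0 OR 1 = 1
w2 = B NOR w1 = 1 NOR 1 = 0
w3 = w1 NOR C = 1 NOR 1 = 0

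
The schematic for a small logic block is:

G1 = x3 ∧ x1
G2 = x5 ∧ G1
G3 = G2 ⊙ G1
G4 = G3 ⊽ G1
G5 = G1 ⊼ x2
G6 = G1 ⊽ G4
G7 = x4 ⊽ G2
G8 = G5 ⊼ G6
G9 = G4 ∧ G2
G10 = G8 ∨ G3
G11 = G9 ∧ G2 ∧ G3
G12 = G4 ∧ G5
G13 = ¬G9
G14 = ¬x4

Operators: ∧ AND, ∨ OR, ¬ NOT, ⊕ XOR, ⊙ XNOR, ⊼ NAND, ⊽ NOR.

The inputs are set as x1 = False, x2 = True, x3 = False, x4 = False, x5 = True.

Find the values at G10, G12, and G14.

G1 = x3 AND x1 = False AND False = False
G2 = x5 AND G1 = True AND False = False
G3 = G2 XNOR G1 = False XNOR False = True
G4 = G3 NOR G1 = True NOR False = False
G5 = G1 NAND x2 = False NAND True = True
G6 = G1 NOR G4 = False NOR False = True
G8 = G5 NAND G6 = True NAND True = False
G10 = G8 OR G3 = False OR True = True
G12 = G4 AND G5 = False AND True = False
G14 = NOT x4 = NOT False = True

G10 = True, G12 = False, G14 = True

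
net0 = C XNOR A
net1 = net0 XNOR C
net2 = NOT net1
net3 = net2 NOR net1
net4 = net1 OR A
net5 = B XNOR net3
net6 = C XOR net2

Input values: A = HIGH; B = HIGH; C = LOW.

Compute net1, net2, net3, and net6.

net0 = C XNOR A = LOW XNOR HIGH = LOW
net1 = net0 XNOR C = LOW XNOR LOW = HIGH
net2 = NOT net1 = NOT HIGH = LOW
net3 = net2 NOR net1 = LOW NOR HIGH = LOW
net6 = C XOR net2 = LOW XOR LOW = LOW

net1 = HIGH, net2 = LOW, net3 = LOW, net6 = LOW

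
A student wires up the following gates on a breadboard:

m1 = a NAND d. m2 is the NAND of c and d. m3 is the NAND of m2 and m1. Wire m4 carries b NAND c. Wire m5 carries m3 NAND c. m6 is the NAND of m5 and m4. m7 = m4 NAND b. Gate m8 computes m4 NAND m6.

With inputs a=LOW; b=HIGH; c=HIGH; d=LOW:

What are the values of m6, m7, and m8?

m1 = a NAND d = LOW NAND LOW = HIGH
m2 = c NAND d = HIGH NAND LOW = HIGH
m3 = m2 NAND m1 = HIGH NAND HIGH = LOW
m4 = b NAND c = HIGH NAND HIGH = LOW
m5 = m3 NAND c = LOW NAND HIGH = HIGH
m6 = m5 NAND m4 = HIGH NAND LOW = HIGH
m7 = m4 NAND b = LOW NAND HIGH = HIGH
m8 = m4 NAND m6 = LOW NAND HIGH = HIGH

m6 = HIGH, m7 = HIGH, m8 = HIGH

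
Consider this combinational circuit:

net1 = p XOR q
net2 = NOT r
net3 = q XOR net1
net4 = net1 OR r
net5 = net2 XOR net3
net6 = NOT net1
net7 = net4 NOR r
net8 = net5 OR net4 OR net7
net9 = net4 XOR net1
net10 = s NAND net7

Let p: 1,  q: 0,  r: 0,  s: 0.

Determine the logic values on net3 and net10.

net3 = 1, net10 = 1

net1 = p XOR q = 1 XOR 0 = 1
net3 = q XOR net1 = 0 XOR 1 = 1
net4 = net1 OR r = 1 OR 0 = 1
net7 = net4 NOR r = 1 NOR 0 = 0
net10 = s NAND net7 = 0 NAND 0 = 1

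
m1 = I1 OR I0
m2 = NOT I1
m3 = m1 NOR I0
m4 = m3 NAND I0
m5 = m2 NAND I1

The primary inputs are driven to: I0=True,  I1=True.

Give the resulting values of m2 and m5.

m2 = False, m5 = True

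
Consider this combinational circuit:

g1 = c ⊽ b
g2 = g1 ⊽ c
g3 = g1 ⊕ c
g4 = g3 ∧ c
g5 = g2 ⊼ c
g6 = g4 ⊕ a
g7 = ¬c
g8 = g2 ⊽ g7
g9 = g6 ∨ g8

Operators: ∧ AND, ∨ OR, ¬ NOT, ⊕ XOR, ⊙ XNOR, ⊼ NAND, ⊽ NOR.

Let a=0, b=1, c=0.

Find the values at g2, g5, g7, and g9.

g1 = c NOR b = 0 NOR 1 = 0
g2 = g1 NOR c = 0 NOR 0 = 1
g3 = g1 XOR c = 0 XOR 0 = 0
g4 = g3 AND c = 0 AND 0 = 0
g5 = g2 NAND c = 1 NAND 0 = 1
g6 = g4 XOR a = 0 XOR 0 = 0
g7 = NOT c = NOT 0 = 1
g8 = g2 NOR g7 = 1 NOR 1 = 0
g9 = g6 OR g8 = 0 OR 0 = 0

g2 = 1, g5 = 1, g7 = 1, g9 = 0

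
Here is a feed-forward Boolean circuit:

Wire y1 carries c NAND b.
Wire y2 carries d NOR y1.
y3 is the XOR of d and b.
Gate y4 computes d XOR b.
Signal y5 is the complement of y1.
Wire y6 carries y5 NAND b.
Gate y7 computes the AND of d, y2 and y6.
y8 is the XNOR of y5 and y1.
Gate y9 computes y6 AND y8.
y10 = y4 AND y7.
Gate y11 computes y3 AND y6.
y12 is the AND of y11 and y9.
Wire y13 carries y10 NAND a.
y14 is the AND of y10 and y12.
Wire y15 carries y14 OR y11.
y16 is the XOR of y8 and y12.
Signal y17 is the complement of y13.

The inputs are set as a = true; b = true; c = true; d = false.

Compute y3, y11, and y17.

y3 = true, y11 = false, y17 = false

y1 = c NAND b = true NAND true = false
y2 = d NOR y1 = false NOR false = true
y3 = d XOR b = false XOR true = true
y4 = d XOR b = false XOR true = true
y5 = NOT y1 = NOT false = true
y6 = y5 NAND b = true NAND true = false
y7 = d AND y2 AND y6 = false AND true AND false = false
y10 = y4 AND y7 = true AND false = false
y11 = y3 AND y6 = true AND false = false
y13 = y10 NAND a = false NAND true = true
y17 = NOT y13 = NOT true = false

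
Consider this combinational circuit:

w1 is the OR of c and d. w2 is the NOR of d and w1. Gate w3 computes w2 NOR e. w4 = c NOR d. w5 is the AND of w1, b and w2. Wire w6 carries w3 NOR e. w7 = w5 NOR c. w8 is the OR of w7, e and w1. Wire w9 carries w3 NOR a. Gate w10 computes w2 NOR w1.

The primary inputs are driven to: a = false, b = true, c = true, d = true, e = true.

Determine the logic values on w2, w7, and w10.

w2 = false, w7 = false, w10 = false

w1 = c OR d = true OR true = true
w2 = d NOR w1 = true NOR true = false
w5 = w1 AND b AND w2 = true AND true AND false = false
w7 = w5 NOR c = false NOR true = false
w10 = w2 NOR w1 = false NOR true = false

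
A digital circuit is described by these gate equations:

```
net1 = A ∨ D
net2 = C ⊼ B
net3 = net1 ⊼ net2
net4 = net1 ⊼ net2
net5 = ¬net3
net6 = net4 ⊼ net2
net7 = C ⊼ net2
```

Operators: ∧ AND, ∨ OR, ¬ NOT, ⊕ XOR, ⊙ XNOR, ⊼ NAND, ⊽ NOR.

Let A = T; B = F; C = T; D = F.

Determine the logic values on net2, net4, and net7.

net2 = T  net4 = F  net7 = F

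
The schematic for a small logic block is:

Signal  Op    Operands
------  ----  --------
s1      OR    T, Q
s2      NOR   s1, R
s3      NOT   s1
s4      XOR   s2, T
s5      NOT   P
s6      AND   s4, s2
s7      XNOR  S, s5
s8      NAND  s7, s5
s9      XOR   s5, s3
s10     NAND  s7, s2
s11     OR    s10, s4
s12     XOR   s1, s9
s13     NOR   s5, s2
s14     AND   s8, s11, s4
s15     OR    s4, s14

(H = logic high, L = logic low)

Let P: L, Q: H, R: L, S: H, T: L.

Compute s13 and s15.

s13 = L; s15 = L

s1 = T OR Q = L OR H = H
s2 = s1 NOR R = H NOR L = L
s4 = s2 XOR T = L XOR L = L
s5 = NOT P = NOT L = H
s7 = S XNOR s5 = H XNOR H = H
s8 = s7 NAND s5 = H NAND H = L
s10 = s7 NAND s2 = H NAND L = H
s11 = s10 OR s4 = H OR L = H
s13 = s5 NOR s2 = H NOR L = L
s14 = s8 AND s11 AND s4 = L AND H AND L = L
s15 = s4 OR s14 = L OR L = L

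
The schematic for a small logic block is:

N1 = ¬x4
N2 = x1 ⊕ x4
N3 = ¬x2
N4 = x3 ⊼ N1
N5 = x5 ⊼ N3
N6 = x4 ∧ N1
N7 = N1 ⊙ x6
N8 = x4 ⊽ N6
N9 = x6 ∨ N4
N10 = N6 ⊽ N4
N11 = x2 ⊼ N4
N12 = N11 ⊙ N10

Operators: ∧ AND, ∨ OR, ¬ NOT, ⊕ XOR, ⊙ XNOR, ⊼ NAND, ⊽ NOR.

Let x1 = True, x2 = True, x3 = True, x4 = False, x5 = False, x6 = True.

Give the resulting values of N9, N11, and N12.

N9 = True; N11 = True; N12 = True

N1 = NOT x4 = NOT False = True
N4 = x3 NAND N1 = True NAND True = False
N6 = x4 AND N1 = False AND True = False
N9 = x6 OR N4 = True OR False = True
N10 = N6 NOR N4 = False NOR False = True
N11 = x2 NAND N4 = True NAND False = True
N12 = N11 XNOR N10 = True XNOR True = True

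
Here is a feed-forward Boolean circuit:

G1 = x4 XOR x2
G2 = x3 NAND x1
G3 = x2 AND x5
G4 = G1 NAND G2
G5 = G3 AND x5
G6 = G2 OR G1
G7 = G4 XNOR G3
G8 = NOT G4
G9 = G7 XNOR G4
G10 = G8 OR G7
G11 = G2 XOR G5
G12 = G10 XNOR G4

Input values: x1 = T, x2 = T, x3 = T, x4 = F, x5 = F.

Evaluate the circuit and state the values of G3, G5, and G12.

G3 = F, G5 = F, G12 = F

G1 = x4 XOR x2 = F XOR T = T
G2 = x3 NAND x1 = T NAND T = F
G3 = x2 AND x5 = T AND F = F
G4 = G1 NAND G2 = T NAND F = T
G5 = G3 AND x5 = F AND F = F
G7 = G4 XNOR G3 = T XNOR F = F
G8 = NOT G4 = NOT T = F
G10 = G8 OR G7 = F OR F = F
G12 = G10 XNOR G4 = F XNOR T = F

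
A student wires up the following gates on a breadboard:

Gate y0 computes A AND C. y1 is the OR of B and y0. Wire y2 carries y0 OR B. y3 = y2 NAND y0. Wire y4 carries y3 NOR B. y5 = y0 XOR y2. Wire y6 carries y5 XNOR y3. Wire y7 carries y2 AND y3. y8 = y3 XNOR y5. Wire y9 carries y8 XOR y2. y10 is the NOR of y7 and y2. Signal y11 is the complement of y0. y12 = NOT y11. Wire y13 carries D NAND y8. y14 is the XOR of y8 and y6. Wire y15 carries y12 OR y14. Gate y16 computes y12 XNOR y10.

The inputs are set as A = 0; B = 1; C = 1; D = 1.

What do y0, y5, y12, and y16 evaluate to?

y0 = A AND C = 0 AND 1 = 0
y2 = y0 OR B = 0 OR 1 = 1
y3 = y2 NAND y0 = 1 NAND 0 = 1
y5 = y0 XOR y2 = 0 XOR 1 = 1
y7 = y2 AND y3 = 1 AND 1 = 1
y10 = y7 NOR y2 = 1 NOR 1 = 0
y11 = NOT y0 = NOT 0 = 1
y12 = NOT y11 = NOT 1 = 0
y16 = y12 XNOR y10 = 0 XNOR 0 = 1

y0 = 0, y5 = 1, y12 = 0, y16 = 1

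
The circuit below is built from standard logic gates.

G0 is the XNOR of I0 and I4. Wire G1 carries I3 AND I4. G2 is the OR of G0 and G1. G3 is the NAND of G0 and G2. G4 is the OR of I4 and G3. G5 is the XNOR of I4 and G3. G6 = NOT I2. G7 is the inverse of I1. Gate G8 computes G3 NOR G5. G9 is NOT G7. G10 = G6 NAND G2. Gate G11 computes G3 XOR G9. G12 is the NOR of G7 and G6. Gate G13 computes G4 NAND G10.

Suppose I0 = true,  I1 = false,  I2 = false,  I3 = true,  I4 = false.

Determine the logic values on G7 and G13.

G7 = true, G13 = false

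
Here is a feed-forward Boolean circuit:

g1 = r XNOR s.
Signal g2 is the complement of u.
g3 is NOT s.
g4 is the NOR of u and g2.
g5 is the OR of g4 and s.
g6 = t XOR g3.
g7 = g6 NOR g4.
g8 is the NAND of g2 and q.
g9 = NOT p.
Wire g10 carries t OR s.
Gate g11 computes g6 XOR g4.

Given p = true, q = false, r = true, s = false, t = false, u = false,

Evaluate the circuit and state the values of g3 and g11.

g2 = NOT u = NOT false = true
g3 = NOT s = NOT false = true
g4 = u NOR g2 = false NOR true = false
g6 = t XOR g3 = false XOR true = true
g11 = g6 XOR g4 = true XOR false = true

g3 = true; g11 = true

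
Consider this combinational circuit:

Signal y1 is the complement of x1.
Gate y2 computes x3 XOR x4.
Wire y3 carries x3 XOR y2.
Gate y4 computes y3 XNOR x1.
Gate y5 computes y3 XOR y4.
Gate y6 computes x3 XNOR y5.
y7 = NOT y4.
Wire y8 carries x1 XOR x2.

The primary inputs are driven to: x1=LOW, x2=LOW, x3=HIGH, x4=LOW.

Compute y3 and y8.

y3 = LOW, y8 = LOW

y2 = x3 XOR x4 = HIGH XOR LOW = HIGH
y3 = x3 XOR y2 = HIGH XOR HIGH = LOW
y8 = x1 XOR x2 = LOW XOR LOW = LOW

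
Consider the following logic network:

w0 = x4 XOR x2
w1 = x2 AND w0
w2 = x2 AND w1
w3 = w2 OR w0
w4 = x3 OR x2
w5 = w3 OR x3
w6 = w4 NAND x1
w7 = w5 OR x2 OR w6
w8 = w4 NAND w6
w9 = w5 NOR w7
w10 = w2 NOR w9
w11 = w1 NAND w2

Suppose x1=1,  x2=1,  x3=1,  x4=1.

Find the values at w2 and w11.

w2 = 0, w11 = 1

w0 = x4 XOR x2 = 1 XOR 1 = 0
w1 = x2 AND w0 = 1 AND 0 = 0
w2 = x2 AND w1 = 1 AND 0 = 0
w11 = w1 NAND w2 = 0 NAND 0 = 1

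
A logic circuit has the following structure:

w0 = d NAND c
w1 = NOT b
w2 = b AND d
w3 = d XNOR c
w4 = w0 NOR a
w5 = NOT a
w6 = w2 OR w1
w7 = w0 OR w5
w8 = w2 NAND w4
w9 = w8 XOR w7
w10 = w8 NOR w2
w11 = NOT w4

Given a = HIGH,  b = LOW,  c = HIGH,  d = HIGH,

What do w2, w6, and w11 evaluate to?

w0 = d NAND c = HIGH NAND HIGH = LOW
w1 = NOT b = NOT LOW = HIGH
w2 = b AND d = LOW AND HIGH = LOW
w4 = w0 NOR a = LOW NOR HIGH = LOW
w6 = w2 OR w1 = LOW OR HIGH = HIGH
w11 = NOT w4 = NOT LOW = HIGH

w2 = LOW  w6 = HIGH  w11 = HIGH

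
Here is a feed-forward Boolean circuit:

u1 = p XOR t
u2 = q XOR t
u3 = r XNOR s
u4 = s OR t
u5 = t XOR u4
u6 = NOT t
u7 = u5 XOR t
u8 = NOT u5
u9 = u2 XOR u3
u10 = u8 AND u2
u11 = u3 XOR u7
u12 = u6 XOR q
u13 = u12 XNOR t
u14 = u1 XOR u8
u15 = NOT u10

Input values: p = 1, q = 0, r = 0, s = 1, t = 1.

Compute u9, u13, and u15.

u9 = 1; u13 = 0; u15 = 0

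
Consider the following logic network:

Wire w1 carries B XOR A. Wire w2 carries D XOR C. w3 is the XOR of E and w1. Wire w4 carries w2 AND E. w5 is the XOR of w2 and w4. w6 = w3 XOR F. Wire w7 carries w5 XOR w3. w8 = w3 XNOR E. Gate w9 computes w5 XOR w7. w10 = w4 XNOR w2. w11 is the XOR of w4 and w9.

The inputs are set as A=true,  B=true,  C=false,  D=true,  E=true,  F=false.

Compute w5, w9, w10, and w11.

w5 = false, w9 = true, w10 = true, w11 = false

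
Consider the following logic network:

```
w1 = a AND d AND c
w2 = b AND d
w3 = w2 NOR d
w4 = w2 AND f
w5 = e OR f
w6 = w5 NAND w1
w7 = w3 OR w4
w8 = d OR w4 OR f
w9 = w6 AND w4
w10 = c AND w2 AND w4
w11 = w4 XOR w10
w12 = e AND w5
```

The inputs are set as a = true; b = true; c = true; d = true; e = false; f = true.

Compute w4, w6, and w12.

w4 = true, w6 = false, w12 = false

w1 = a AND d AND c = true AND true AND true = true
w2 = b AND d = true AND true = true
w4 = w2 AND f = true AND true = true
w5 = e OR f = false OR true = true
w6 = w5 NAND w1 = true NAND true = false
w12 = e AND w5 = false AND true = false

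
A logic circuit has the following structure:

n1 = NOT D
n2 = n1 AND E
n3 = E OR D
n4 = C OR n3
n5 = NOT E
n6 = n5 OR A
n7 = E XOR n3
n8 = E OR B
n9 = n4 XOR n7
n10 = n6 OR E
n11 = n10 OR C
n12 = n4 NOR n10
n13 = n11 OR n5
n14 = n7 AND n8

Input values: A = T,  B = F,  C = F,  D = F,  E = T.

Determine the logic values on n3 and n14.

n3 = T; n14 = F

n3 = E OR D = T OR F = T
n7 = E XOR n3 = T XOR T = F
n8 = E OR B = T OR F = T
n14 = n7 AND n8 = F AND T = F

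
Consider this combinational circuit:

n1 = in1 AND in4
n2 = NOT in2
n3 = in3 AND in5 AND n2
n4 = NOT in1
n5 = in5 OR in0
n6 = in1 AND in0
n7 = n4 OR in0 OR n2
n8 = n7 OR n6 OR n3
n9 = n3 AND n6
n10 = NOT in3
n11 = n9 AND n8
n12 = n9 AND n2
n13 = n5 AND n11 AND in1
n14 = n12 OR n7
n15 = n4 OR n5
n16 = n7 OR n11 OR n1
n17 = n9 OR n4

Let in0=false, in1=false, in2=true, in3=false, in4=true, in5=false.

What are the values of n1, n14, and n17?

n1 = in1 AND in4 = false AND true = false
n2 = NOT in2 = NOT true = false
n3 = in3 AND in5 AND n2 = false AND false AND false = false
n4 = NOT in1 = NOT false = true
n6 = in1 AND in0 = false AND false = false
n7 = n4 OR in0 OR n2 = true OR false OR false = true
n9 = n3 AND n6 = false AND false = false
n12 = n9 AND n2 = false AND false = false
n14 = n12 OR n7 = false OR true = true
n17 = n9 OR n4 = false OR true = true

n1 = false, n14 = true, n17 = true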